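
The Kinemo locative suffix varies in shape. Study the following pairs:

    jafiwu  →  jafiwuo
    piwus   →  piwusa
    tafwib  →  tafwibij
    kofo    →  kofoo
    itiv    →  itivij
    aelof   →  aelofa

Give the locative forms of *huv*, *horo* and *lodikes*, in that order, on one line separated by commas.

huvij, horoo, lodikesa

The alternation tracks the final sound of the stem — -a when the stem ends in a voiceless consonant (*piwus*, *aelof*); -ij when the stem ends in a voiced consonant (*tafwib*, *itiv*); -o when the stem ends in a vowel (*jafiwu*, *kofo*).
*huv* — final sound /v/ (a voiced consonant) → -ij → *huvij*.
The final sound of *horo* is /o/, which is a vowel, so the suffix is -o, giving *horoo*.
The final sound of *lodikes* is /s/, which is a voiceless consonant, so the suffix is -a, giving *lodikesa*.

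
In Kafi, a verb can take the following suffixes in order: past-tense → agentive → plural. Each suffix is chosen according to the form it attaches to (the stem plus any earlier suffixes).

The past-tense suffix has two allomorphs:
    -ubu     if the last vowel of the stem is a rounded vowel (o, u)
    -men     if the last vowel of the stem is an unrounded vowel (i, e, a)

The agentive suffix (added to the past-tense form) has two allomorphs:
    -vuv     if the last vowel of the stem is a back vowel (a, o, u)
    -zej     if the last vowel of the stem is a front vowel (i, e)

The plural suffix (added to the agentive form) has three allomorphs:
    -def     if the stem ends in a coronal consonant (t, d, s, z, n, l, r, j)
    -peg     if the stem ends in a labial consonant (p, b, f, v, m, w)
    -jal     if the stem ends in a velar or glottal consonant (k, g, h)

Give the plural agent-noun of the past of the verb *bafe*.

bafemenzejdef

Since the last vowel of *bafe* is /e/ (an unrounded vowel), it takes -men, giving *bafemen*.
The past-tense form *bafemen*: last vowel = /e/, a front vowel → -zej → *bafemenzej*.
The agentive form *bafemenzej* — final consonant /j/ (coronal) → -def → *bafemenzejdef*.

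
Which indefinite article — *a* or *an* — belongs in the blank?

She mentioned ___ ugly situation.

an

The indefinite article is chosen by the initial *sound* of the following word, not its spelling.
*ugly* begins with the sound /ʌ/ (u pronounced /ʌ/) — a vowel sound.
So the article is *an*: She mentioned an ugly situation.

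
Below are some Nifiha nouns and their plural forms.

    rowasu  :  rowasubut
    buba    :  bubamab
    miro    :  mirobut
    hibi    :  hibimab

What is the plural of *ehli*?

ehlimab

Looking at the last vowel of each stem: -but when the last vowel of the stem is a rounded vowel (*rowasu*, *miro*); -mab when the last vowel of the stem is an unrounded vowel (*buba*, *hibi*).
The last vowel of *ehli* is /i/, which is an unrounded vowel, so the suffix is -mab, giving *ehlimab*.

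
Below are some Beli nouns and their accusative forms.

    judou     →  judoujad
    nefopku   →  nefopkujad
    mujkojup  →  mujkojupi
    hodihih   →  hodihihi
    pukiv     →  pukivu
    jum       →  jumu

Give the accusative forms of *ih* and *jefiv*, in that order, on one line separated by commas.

The alternation tracks the final sound of the stem — -i when the stem ends in a voiceless consonant (*mujkojup*, *hodihih*); -u when the stem ends in a voiced consonant (*pukiv*, *jum*); -jad when the stem ends in a vowel (*judou*, *nefopku*).
Since the final sound of *ih* is /h/ (a voiceless consonant), it takes -i, giving *ihi*.
*jefiv*: final sound = /v/, a voiced consonant → -u → *jefivu*.

ihi, jefivu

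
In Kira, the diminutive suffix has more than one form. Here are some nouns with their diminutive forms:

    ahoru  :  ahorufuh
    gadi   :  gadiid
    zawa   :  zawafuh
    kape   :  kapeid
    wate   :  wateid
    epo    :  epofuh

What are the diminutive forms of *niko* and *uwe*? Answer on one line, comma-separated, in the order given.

Looking at the last vowel of each stem: -id when the last vowel of the stem is a front vowel (*gadi*, *kape*, *wate*); -fuh when the last vowel of the stem is a back vowel (*ahoru*, *zawa*, *epo*).
*niko*: last vowel = /o/, a back vowel → -fuh → *nikofuh*.
*uwe* — last vowel /e/ (a front vowel) → -id → *uweid*.

nikofuh, uweid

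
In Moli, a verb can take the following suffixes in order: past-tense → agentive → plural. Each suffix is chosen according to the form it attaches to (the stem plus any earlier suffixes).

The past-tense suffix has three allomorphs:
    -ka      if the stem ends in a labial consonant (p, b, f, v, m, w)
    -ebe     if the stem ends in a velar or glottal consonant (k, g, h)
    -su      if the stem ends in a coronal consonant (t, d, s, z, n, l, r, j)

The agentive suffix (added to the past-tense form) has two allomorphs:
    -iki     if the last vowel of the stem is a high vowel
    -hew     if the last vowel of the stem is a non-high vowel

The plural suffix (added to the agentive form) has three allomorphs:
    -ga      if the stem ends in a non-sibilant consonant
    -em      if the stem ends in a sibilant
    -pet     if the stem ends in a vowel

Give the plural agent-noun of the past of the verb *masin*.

masinsuikipet

*masin*: final consonant = /n/, coronal → -su → *masinsu*.
The last vowel of the past-tense form *masinsu* is /u/, which is a high vowel, so the agentive suffix is -iki, giving *masinsuiki*.
The agentive form *masinsuiki*: final sound = /i/, a vowel → -pet → *masinsuikipet*.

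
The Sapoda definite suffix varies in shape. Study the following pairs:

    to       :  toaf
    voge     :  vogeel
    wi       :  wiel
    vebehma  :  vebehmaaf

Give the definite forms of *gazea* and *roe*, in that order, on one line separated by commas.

The suffix is conditioned by the last vowel: -el when the last vowel of the stem is a front vowel (*voge*, *wi*); -af when the last vowel of the stem is a back vowel (*to*, *vebehma*).
*gazea*: last vowel = /a/, a back vowel → -af → *gazeaaf*.
The last vowel of *roe* is /e/, which is a front vowel, so the suffix is -el, giving *roeel*.

gazeaaf, roeel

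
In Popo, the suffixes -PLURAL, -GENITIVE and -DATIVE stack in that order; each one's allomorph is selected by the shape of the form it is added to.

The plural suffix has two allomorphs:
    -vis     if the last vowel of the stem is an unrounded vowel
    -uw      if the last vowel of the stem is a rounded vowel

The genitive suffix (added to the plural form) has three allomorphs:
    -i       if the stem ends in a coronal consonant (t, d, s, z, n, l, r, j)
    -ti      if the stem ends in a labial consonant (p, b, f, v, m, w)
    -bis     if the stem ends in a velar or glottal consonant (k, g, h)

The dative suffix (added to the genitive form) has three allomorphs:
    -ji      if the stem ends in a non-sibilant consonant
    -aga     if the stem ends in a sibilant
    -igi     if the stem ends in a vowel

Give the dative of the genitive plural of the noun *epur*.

*epur*: last vowel = /u/, a rounded vowel → -uw → *epuruw*.
The final consonant of the plural form *epuruw* is /w/, which is labial, so the genitive suffix is -ti, giving *epuruwti*.
The genitive form *epuruwti*: final sound = /i/, a vowel → -igi → *epuruwtiigi*.

epuruwtiigi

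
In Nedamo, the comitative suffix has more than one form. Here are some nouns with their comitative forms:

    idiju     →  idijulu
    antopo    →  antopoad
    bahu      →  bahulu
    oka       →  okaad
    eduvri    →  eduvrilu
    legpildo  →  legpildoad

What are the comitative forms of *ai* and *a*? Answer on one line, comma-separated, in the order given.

ailu, aad

The alternation tracks the last vowel of the stem — -lu when the last vowel of the stem is a high vowel (*idiju*, *bahu*, *eduvri*); -ad when the last vowel of the stem is a non-high vowel (*antopo*, *oka*, *legpildo*).
*ai*: last vowel = /i/, a high vowel → -lu → *ailu*.
The last vowel of *a* is /a/, which is a non-high vowel, so the suffix is -ad, giving *aad*.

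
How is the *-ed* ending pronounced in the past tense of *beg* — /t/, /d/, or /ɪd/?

The stem *beg* ends in a voiced sound other than /d/.
The -ed suffix is realized as /ɪd/ after /t, d/; as /t/ after other voiceless consonants; and as /d/ after other voiced sounds.
So -ed on *beg* is pronounced /d/.

/d/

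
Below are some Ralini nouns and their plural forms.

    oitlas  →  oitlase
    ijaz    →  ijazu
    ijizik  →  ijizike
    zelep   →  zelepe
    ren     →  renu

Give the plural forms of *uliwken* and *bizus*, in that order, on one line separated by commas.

Looking at the final consonant of each stem: -e when the stem ends in a voiceless consonant (*oitlas*, *ijizik*, *zelep*); -u when the stem ends in a voiced consonant (*ijaz*, *ren*).
The final consonant of *uliwken* is /n/, which is voiced, so the suffix is -u, giving *uliwkenu*.
Since the final consonant of *bizus* is /s/ (voiceless), it takes -e, giving *bizuse*.

uliwkenu, bizuse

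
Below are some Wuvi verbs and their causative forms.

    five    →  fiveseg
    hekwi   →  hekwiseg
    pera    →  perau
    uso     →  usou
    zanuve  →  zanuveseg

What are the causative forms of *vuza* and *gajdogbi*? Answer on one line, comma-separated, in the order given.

vuzau, gajdogbiseg

The pattern is front/back vowel harmony: -seg when the last vowel of the stem is a front vowel (*five*, *hekwi*, *zanuve*); -u when the last vowel of the stem is a back vowel (*pera*, *uso*).
*vuza*: last vowel = /a/, a back vowel → -u → *vuzau*.
*gajdogbi* — last vowel /i/ (a front vowel) → -seg → *gajdogbiseg*.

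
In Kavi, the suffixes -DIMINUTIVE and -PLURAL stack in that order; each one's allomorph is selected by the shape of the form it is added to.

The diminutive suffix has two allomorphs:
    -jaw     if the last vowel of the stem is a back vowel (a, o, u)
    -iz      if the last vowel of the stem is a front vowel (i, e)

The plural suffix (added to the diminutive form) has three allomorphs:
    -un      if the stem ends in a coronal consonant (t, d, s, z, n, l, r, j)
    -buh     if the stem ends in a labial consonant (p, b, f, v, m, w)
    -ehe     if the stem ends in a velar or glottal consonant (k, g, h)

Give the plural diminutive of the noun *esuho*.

esuhojawbuh

The last vowel of *esuho* is /o/, which is a back vowel, so the diminutive suffix is -jaw, giving *esuhojaw*.
The diminutive form *esuhojaw* — final consonant /w/ (labial) → -buh → *esuhojawbuh*.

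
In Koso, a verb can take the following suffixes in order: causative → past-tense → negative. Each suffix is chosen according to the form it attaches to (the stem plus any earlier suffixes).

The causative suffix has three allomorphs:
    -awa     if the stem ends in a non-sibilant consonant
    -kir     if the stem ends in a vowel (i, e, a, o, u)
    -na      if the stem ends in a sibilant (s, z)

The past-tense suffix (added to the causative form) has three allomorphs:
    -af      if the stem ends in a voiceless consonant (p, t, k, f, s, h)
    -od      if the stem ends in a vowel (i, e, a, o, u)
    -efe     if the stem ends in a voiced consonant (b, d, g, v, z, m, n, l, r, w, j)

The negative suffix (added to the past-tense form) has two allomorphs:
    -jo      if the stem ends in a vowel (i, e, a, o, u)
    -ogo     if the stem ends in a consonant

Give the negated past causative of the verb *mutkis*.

*mutkis* — final sound /s/ (a sibilant) → -na → *mutkisna*.
The final sound of the causative form *mutkisna* is /a/, which is a vowel, so the past-tense suffix is -od, giving *mutkisnaod*.
The past-tense form *mutkisnaod*: final sound = /d/, a consonant → -ogo → *mutkisnaodogo*.

mutkisnaodogo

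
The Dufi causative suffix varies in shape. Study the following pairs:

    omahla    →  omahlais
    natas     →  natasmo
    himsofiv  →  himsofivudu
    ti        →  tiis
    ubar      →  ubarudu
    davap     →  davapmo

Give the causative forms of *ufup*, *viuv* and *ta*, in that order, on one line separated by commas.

The alternation tracks the final sound of the stem — -mo when the stem ends in a voiceless consonant (*natas*, *davap*); -udu when the stem ends in a voiced consonant (*himsofiv*, *ubar*); -is when the stem ends in a vowel (*omahla*, *ti*).
The final sound of *ufup* is /p/, which is a voiceless consonant, so the suffix is -mo, giving *ufupmo*.
The final sound of *viuv* is /v/, which is a voiced consonant, so the suffix is -udu, giving *viuvudu*.
*ta*: final sound = /a/, a vowel → -is → *tais*.

ufupmo, viuvudu, tais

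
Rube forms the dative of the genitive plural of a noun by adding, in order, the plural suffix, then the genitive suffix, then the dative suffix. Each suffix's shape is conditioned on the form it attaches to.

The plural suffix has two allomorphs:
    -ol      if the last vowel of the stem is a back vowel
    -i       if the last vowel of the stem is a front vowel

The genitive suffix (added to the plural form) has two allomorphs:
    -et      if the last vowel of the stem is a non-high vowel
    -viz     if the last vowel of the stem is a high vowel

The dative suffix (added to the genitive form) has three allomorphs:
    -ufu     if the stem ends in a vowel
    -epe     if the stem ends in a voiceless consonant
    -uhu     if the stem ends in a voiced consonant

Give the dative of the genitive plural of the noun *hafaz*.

hafazoletepe

*hafaz* — last vowel /a/ (a back vowel) → -ol → *hafazol*.
Since the last vowel of the plural form *hafazol* is /o/ (a non-high vowel), it takes -et, giving *hafazolet*.
The genitive form *hafazolet*: final sound = /t/, a voiceless consonant → -epe → *hafazoletepe*.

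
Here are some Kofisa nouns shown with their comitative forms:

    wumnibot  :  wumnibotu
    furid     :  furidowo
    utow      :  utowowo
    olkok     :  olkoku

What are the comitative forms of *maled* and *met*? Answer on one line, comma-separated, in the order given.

maledowo, metu

Looking at the final consonant of each stem: -u when the stem ends in a voiceless consonant (*wumnibot*, *olkok*); -owo when the stem ends in a voiced consonant (*furid*, *utow*).
*maled* — final consonant /d/ (voiced) → -owo → *maledowo*.
Since the final consonant of *met* is /t/ (voiceless), it takes -u, giving *metu*.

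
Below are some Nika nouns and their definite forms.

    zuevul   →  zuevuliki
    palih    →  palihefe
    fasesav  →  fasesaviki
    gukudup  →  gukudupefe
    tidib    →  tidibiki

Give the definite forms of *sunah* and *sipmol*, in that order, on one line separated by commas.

sunahefe, sipmoliki

The alternation tracks the final consonant of the stem — -efe when the stem ends in a voiceless consonant (*palih*, *gukudup*); -iki when the stem ends in a voiced consonant (*zuevul*, *fasesav*, *tidib*).
The final consonant of *sunah* is /h/, which is voiceless, so the suffix is -efe, giving *sunahefe*.
The final consonant of *sipmol* is /l/, which is voiced, so the suffix is -iki, giving *sipmoliki*.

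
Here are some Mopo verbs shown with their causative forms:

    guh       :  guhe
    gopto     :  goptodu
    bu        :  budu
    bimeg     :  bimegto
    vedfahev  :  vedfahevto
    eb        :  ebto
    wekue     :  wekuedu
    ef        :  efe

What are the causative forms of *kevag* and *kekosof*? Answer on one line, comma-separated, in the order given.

The alternation tracks the final sound of the stem — -e when the stem ends in a voiceless consonant (*guh*, *ef*); -to when the stem ends in a voiced consonant (*bimeg*, *vedfahev*, *eb*); -du when the stem ends in a vowel (*gopto*, *bu*, *wekue*).
*kevag*: final sound = /g/, a voiced consonant → -to → *kevagto*.
*kekosof* — final sound /f/ (a voiceless consonant) → -e → *kekosofe*.

kevagto, kekosofe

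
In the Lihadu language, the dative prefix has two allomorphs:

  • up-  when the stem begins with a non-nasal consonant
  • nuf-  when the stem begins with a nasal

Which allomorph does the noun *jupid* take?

up-

The first consonant of *jupid* is /j/, which is non-nasal, so the prefix is up-.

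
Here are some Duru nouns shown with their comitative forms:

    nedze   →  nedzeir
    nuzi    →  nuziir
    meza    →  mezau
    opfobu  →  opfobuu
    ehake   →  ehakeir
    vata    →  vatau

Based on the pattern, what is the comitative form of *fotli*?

The pattern is front/back vowel harmony: -ir when the last vowel of the stem is a front vowel (*nedze*, *nuzi*, *ehake*); -u when the last vowel of the stem is a back vowel (*meza*, *opfobu*, *vata*).
*fotli*: last vowel = /i/, a front vowel → -ir → *fotliir*.

fotliir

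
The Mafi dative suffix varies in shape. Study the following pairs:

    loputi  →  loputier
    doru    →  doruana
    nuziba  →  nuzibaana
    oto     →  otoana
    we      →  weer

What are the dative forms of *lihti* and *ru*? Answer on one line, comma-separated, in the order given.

The pattern is front/back vowel harmony: -er when the last vowel of the stem is a front vowel (*loputi*, *we*); -ana when the last vowel of the stem is a back vowel (*doru*, *nuziba*, *oto*).
*lihti*: last vowel = /i/, a front vowel → -er → *lihtier*.
Since the last vowel of *ru* is /u/ (a back vowel), it takes -ana, giving *ruana*.

lihtier, ruana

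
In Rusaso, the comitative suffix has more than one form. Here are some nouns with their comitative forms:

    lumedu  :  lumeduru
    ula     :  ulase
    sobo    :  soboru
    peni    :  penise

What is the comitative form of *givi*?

givise

The suffix is conditioned by the last vowel: -ru when the last vowel of the stem is a rounded vowel (*lumedu*, *sobo*); -se when the last vowel of the stem is an unrounded vowel (*ula*, *peni*).
The last vowel of *givi* is /i/, which is an unrounded vowel, so the suffix is -se, giving *givise*.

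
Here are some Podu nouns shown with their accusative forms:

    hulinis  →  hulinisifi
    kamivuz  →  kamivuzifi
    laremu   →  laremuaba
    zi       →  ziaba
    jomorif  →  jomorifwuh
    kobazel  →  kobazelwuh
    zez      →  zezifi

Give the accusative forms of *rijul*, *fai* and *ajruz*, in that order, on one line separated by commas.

rijulwuh, faiaba, ajruzifi

The suffix is conditioned by the final sound: -ifi when the stem ends in a sibilant (*hulinis*, *kamivuz*, *zez*); -wuh when the stem ends in a non-sibilant consonant (*jomorif*, *kobazel*); -aba when the stem ends in a vowel (*laremu*, *zi*).
*rijul*: final sound = /l/, a non-sibilant consonant → -wuh → *rijulwuh*.
The final sound of *fai* is /i/, which is a vowel, so the suffix is -aba, giving *faiaba*.
*ajruz*: final sound = /z/, a sibilant → -ifi → *ajruzifi*.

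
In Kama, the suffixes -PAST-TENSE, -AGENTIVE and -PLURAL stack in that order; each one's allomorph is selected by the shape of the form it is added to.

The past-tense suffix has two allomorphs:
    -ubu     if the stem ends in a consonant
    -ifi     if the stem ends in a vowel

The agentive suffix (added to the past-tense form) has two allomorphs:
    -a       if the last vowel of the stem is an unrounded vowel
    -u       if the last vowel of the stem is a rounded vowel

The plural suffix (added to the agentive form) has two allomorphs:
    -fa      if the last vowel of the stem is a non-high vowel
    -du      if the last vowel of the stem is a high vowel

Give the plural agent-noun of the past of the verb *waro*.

waroifiafa

Since the final sound of *waro* is /o/ (a vowel), it takes -ifi, giving *waroifi*.
The last vowel of the past-tense form *waroifi* is /i/, which is an unrounded vowel, so the agentive suffix is -a, giving *waroifia*.
The agentive form *waroifia*: last vowel = /a/, a non-high vowel → -fa → *waroifiafa*.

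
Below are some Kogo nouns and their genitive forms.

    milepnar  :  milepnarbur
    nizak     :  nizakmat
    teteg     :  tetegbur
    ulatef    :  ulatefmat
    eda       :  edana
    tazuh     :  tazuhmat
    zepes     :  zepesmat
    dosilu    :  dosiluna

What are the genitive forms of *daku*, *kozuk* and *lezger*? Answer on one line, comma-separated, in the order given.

The pattern is voicing of the final sound: -mat when the stem ends in a voiceless consonant (*nizak*, *ulatef*, *tazuh*, *zepes*); -bur when the stem ends in a voiced consonant (*milepnar*, *teteg*); -na when the stem ends in a vowel (*eda*, *dosilu*).
*daku*: final sound = /u/, a vowel → -na → *dakuna*.
*kozuk*: final sound = /k/, a voiceless consonant → -mat → *kozukmat*.
The final sound of *lezger* is /r/, which is a voiced consonant, so the suffix is -bur, giving *lezgerbur*.

dakuna, kozukmat, lezgerbur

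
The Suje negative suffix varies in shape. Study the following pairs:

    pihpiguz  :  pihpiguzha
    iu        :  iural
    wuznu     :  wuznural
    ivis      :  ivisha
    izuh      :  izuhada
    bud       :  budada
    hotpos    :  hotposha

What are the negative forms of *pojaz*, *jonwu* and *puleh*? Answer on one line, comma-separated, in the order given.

pojazha, jonwural, pulehada

The suffix is conditioned by the final sound: -ha when the stem ends in a sibilant (*pihpiguz*, *ivis*, *hotpos*); -ada when the stem ends in a non-sibilant consonant (*izuh*, *bud*); -ral when the stem ends in a vowel (*iu*, *wuznu*).
*pojaz* — final sound /z/ (a sibilant) → -ha → *pojazha*.
*jonwu*: final sound = /u/, a vowel → -ral → *jonwural*.
The final sound of *puleh* is /h/, which is a non-sibilant consonant, so the suffix is -ada, giving *pulehada*.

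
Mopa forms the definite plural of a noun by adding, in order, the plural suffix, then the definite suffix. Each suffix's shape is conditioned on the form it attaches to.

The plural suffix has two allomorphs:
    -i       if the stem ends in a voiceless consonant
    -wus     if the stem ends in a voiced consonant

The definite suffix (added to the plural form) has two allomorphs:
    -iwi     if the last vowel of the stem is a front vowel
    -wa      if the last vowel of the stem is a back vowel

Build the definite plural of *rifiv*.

*rifiv* — final consonant /v/ (voiced) → -wus → *rifivwus*.
The plural form *rifivwus*: last vowel = /u/, a back vowel → -wa → *rifivwuswa*.

rifivwuswa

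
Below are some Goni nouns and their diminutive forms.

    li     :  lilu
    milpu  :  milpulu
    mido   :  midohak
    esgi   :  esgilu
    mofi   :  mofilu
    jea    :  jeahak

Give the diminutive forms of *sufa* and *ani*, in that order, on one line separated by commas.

sufahak, anilu

The pattern is height harmony: -lu when the last vowel of the stem is a high vowel (*li*, *milpu*, *esgi*, *mofi*); -hak when the last vowel of the stem is a non-high vowel (*mido*, *jea*).
The last vowel of *sufa* is /a/, which is a non-high vowel, so the suffix is -hak, giving *sufahak*.
The last vowel of *ani* is /i/, which is a high vowel, so the suffix is -lu, giving *anilu*.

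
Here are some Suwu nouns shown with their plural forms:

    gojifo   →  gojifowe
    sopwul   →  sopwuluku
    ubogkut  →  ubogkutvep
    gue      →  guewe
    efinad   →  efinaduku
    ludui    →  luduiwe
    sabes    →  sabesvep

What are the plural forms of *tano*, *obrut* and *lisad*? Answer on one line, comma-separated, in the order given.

The suffix is conditioned by the final sound: -vep when the stem ends in a voiceless consonant (*ubogkut*, *sabes*); -uku when the stem ends in a voiced consonant (*sopwul*, *efinad*); -we when the stem ends in a vowel (*gojifo*, *gue*, *ludui*).
Since the final sound of *tano* is /o/ (a vowel), it takes -we, giving *tanowe*.
*obrut*: final sound = /t/, a voiceless consonant → -vep → *obrutvep*.
*lisad*: final sound = /d/, a voiced consonant → -uku → *lisaduku*.

tanowe, obrutvep, lisaduku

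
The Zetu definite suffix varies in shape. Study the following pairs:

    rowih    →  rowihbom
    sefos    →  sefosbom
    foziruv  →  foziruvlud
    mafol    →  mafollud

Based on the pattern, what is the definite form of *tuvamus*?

Looking at the final consonant of each stem: -bom when the stem ends in a voiceless consonant (*rowih*, *sefos*); -lud when the stem ends in a voiced consonant (*foziruv*, *mafol*).
The final consonant of *tuvamus* is /s/, which is voiceless, so the suffix is -bom, giving *tuvamusbom*.

tuvamusbom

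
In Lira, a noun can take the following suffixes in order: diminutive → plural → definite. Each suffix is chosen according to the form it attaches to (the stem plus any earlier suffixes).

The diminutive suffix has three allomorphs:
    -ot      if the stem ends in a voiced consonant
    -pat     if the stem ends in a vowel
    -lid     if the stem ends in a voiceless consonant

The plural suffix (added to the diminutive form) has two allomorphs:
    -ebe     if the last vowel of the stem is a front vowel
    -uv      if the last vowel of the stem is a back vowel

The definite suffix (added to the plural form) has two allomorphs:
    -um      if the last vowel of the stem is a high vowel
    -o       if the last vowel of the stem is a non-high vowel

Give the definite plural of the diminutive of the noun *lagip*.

The final sound of *lagip* is /p/, which is a voiceless consonant, so the diminutive suffix is -lid, giving *lagiplid*.
The diminutive form *lagiplid*: last vowel = /i/, a front vowel → -ebe → *lagiplidebe*.
The last vowel of the plural form *lagiplidebe* is /e/, which is a non-high vowel, so the definite suffix is -o, giving *lagiplidebeo*.

lagiplidebeo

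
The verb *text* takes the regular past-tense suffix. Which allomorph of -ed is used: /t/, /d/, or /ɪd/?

The stem *text* ends in /t/ or /d/.
The -ed suffix is realized as /ɪd/ after /t, d/; as /t/ after other voiceless consonants; and as /d/ after other voiced sounds.
So -ed on *text* is pronounced /ɪd/.

/ɪd/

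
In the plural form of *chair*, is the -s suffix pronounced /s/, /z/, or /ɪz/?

/z/

The stem *chair* ends in a voiced non-sibilant sound.
The plural suffix surfaces as /ɪz/ after sibilants, /s/ after other voiceless consonants, and /z/ after other voiced sounds.
So the plural -s on *chair* is pronounced /z/.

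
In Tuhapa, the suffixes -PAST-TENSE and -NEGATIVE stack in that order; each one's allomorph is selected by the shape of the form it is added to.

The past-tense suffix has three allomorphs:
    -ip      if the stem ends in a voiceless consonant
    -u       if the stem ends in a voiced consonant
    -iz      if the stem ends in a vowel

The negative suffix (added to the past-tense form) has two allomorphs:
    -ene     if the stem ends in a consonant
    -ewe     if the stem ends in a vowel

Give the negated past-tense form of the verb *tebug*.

tebuguewe

*tebug* — final sound /g/ (a voiced consonant) → -u → *tebugu*.
Since the final sound of the past-tense form *tebugu* is /u/ (a vowel), it takes -ewe, giving *tebuguewe*.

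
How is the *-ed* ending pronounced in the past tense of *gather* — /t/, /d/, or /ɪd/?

/d/

The stem *gather* ends in a voiced sound other than /d/.
The -ed suffix is realized as /ɪd/ after /t, d/; as /t/ after other voiceless consonants; and as /d/ after other voiced sounds.
So -ed on *gather* is pronounced /d/.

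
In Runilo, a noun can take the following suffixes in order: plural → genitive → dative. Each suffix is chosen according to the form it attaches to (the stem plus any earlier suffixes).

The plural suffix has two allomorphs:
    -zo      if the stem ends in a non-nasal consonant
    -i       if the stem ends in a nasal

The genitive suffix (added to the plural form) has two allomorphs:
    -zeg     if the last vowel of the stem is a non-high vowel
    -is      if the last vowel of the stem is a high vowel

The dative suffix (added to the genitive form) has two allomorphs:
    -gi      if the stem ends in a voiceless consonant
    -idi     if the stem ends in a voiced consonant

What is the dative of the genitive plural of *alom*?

Since the final consonant of *alom* is /m/ (a nasal), it takes -i, giving *alomi*.
The plural form *alomi*: last vowel = /i/, a high vowel → -is → *alomiis*.
The genitive form *alomiis* — final consonant /s/ (voiceless) → -gi → *alomiisgi*.

alomiisgi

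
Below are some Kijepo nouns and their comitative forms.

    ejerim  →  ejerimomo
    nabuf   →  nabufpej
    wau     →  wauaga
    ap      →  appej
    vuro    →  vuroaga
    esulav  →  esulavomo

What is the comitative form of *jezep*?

The alternation tracks the final sound of the stem — -pej when the stem ends in a voiceless consonant (*nabuf*, *ap*); -omo when the stem ends in a voiced consonant (*ejerim*, *esulav*); -aga when the stem ends in a vowel (*wau*, *vuro*).
*jezep*: final sound = /p/, a voiceless consonant → -pej → *jezeppej*.

jezeppej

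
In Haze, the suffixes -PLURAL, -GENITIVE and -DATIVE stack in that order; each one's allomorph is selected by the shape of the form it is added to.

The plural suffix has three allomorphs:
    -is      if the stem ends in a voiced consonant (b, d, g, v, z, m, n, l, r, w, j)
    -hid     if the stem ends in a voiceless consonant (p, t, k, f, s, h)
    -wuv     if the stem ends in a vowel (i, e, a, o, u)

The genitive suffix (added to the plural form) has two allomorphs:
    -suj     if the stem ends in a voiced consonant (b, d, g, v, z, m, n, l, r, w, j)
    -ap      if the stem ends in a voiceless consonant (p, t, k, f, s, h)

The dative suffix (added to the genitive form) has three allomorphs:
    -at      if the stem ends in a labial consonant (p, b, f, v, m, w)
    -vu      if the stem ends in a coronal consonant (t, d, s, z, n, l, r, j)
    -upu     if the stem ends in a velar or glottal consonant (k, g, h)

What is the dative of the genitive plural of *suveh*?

suvehhidsujvu

*suveh* — final sound /h/ (a voiceless consonant) → -hid → *suvehhid*.
The plural form *suvehhid* — final consonant /d/ (voiced) → -suj → *suvehhidsuj*.
The final consonant of the genitive form *suvehhidsuj* is /j/, which is coronal, so the dative suffix is -vu, giving *suvehhidsujvu*.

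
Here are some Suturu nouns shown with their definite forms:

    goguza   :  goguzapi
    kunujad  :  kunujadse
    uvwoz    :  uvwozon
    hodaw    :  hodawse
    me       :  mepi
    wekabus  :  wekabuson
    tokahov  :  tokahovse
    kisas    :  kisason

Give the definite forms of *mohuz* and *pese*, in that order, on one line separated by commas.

The suffix is conditioned by the final sound: -on when the stem ends in a sibilant (*uvwoz*, *wekabus*, *kisas*); -se when the stem ends in a non-sibilant consonant (*kunujad*, *hodaw*, *tokahov*); -pi when the stem ends in a vowel (*goguza*, *me*).
The final sound of *mohuz* is /z/, which is a sibilant, so the suffix is -on, giving *mohuzon*.
The final sound of *pese* is /e/, which is a vowel, so the suffix is -pi, giving *pesepi*.

mohuzon, pesepi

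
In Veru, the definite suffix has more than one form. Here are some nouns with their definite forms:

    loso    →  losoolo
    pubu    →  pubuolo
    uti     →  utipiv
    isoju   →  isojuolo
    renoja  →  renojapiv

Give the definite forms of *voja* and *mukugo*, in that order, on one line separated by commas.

The alternation tracks the last vowel of the stem — -olo when the last vowel of the stem is a rounded vowel (*loso*, *pubu*, *isoju*); -piv when the last vowel of the stem is an unrounded vowel (*uti*, *renoja*).
*voja* — last vowel /a/ (an unrounded vowel) → -piv → *vojapiv*.
*mukugo* — last vowel /o/ (a rounded vowel) → -olo → *mukugoolo*.

vojapiv, mukugoolo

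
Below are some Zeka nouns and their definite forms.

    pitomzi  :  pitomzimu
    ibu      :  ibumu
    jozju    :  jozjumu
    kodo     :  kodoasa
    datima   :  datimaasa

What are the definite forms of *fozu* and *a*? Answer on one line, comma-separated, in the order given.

fozumu, aasa

The pattern is height harmony: -mu when the last vowel of the stem is a high vowel (*pitomzi*, *ibu*, *jozju*); -asa when the last vowel of the stem is a non-high vowel (*kodo*, *datima*).
The last vowel of *fozu* is /u/, which is a high vowel, so the suffix is -mu, giving *fozumu*.
*a*: last vowel = /a/, a non-high vowel → -asa → *aasa*.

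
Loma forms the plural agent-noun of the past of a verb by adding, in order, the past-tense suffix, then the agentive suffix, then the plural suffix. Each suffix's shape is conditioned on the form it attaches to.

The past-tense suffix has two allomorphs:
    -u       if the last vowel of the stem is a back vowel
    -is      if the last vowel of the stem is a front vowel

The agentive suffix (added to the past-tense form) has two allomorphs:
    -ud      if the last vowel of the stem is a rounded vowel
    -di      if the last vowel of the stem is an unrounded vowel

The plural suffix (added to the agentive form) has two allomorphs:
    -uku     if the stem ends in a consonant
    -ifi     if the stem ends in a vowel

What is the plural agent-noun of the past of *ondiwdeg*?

ondiwdegisdiifi

The last vowel of *ondiwdeg* is /e/, which is a front vowel, so the past-tense suffix is -is, giving *ondiwdegis*.
The last vowel of the past-tense form *ondiwdegis* is /i/, which is an unrounded vowel, so the agentive suffix is -di, giving *ondiwdegisdi*.
Since the final sound of the agentive form *ondiwdegisdi* is /i/ (a vowel), it takes -ifi, giving *ondiwdegisdiifi*.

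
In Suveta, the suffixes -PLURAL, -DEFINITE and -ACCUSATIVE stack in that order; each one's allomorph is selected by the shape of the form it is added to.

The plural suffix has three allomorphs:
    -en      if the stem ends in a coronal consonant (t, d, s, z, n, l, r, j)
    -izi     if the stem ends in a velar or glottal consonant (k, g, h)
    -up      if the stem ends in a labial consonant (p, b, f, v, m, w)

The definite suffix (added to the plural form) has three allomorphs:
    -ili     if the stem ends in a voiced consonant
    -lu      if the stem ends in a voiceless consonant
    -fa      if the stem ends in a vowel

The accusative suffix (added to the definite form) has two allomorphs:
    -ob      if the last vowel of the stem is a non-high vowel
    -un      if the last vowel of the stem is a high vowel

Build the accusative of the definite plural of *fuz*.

Since the final consonant of *fuz* is /z/ (coronal), it takes -en, giving *fuzen*.
Since the final sound of the plural form *fuzen* is /n/ (a voiced consonant), it takes -ili, giving *fuzenili*.
The last vowel of the definite form *fuzenili* is /i/, which is a high vowel, so the accusative suffix is -un, giving *fuzeniliun*.

fuzeniliun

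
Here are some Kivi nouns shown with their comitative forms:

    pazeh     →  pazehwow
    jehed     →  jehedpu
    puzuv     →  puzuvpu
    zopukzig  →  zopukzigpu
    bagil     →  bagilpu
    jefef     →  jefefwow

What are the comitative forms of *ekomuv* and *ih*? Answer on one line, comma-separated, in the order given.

The alternation tracks the final consonant of the stem — -wow when the stem ends in a voiceless consonant (*pazeh*, *jefef*); -pu when the stem ends in a voiced consonant (*jehed*, *puzuv*, *zopukzig*, *bagil*).
The final consonant of *ekomuv* is /v/, which is voiced, so the suffix is -pu, giving *ekomuvpu*.
The final consonant of *ih* is /h/, which is voiceless, so the suffix is -wow, giving *ihwow*.

ekomuvpu, ihwow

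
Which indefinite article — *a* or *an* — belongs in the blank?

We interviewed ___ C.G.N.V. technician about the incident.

The indefinite article is chosen by the initial *sound* of the following word, not its spelling.
The initialism *C.G.N.V.* is read letter by letter; the first letter, C, is pronounced /siː/, which begins with a consonant sound.
So the article is *a*: We interviewed a C.G.N.V. technician about the incident.

a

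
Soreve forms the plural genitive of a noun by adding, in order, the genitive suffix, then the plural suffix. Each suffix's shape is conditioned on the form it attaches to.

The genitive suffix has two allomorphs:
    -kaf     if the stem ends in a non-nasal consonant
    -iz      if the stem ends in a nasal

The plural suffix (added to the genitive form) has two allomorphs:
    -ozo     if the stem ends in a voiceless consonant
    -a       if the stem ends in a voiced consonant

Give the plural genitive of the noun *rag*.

ragkafozo

*rag*: final consonant = /g/, non-nasal → -kaf → *ragkaf*.
The genitive form *ragkaf* — final consonant /f/ (voiceless) → -ozo → *ragkafozo*.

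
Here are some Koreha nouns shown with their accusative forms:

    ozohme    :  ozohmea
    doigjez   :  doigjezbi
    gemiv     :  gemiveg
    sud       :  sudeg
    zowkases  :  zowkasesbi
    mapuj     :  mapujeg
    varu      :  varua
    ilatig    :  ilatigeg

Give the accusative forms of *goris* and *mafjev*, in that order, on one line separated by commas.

gorisbi, mafjeveg

The pattern is sibilance of the final sound: -bi when the stem ends in a sibilant (*doigjez*, *zowkases*); -eg when the stem ends in a non-sibilant consonant (*gemiv*, *sud*, *mapuj*, *ilatig*); -a when the stem ends in a vowel (*ozohme*, *varu*).
The final sound of *goris* is /s/, which is a sibilant, so the suffix is -bi, giving *gorisbi*.
The final sound of *mafjev* is /v/, which is a non-sibilant consonant, so the suffix is -eg, giving *mafjeveg*.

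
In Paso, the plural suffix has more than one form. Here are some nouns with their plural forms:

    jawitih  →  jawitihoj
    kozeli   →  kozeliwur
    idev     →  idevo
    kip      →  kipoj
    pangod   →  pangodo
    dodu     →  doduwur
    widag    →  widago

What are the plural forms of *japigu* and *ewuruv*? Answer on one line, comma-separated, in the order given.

japiguwur, ewuruvo

The pattern is voicing of the final sound: -oj when the stem ends in a voiceless consonant (*jawitih*, *kip*); -o when the stem ends in a voiced consonant (*idev*, *pangod*, *widag*); -wur when the stem ends in a vowel (*kozeli*, *dodu*).
Since the final sound of *japigu* is /u/ (a vowel), it takes -wur, giving *japiguwur*.
The final sound of *ewuruv* is /v/, which is a voiced consonant, so the suffix is -o, giving *ewuruvo*.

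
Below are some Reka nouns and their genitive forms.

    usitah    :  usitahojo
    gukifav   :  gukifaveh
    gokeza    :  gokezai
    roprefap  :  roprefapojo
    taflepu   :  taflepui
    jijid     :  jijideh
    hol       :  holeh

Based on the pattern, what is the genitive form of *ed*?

edeh

Looking at the final sound of each stem: -ojo when the stem ends in a voiceless consonant (*usitah*, *roprefap*); -eh when the stem ends in a voiced consonant (*gukifav*, *jijid*, *hol*); -i when the stem ends in a vowel (*gokeza*, *taflepu*).
*ed* — final sound /d/ (a voiced consonant) → -eh → *edeh*.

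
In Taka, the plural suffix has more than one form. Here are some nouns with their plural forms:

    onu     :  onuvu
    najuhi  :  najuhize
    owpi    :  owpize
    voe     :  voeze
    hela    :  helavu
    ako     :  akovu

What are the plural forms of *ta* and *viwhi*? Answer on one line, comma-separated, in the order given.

The alternation tracks the last vowel of the stem — -ze when the last vowel of the stem is a front vowel (*najuhi*, *owpi*, *voe*); -vu when the last vowel of the stem is a back vowel (*onu*, *hela*, *ako*).
Since the last vowel of *ta* is /a/ (a back vowel), it takes -vu, giving *tavu*.
The last vowel of *viwhi* is /i/, which is a front vowel, so the suffix is -ze, giving *viwhize*.

tavu, viwhize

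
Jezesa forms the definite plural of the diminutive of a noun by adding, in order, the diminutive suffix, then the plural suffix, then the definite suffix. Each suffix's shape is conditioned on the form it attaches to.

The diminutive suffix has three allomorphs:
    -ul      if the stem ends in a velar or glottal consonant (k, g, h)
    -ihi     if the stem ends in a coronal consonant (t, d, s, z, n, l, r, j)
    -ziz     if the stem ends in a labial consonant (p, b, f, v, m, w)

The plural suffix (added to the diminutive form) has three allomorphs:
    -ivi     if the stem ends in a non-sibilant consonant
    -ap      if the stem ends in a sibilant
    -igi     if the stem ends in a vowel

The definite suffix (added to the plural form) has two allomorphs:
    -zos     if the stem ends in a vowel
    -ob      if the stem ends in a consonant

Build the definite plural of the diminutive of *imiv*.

imivzizapob

*imiv*: final consonant = /v/, labial → -ziz → *imivziz*.
The diminutive form *imivziz*: final sound = /z/, a sibilant → -ap → *imivzizap*.
The final sound of the plural form *imivzizap* is /p/, which is a consonant, so the definite suffix is -ob, giving *imivzizapob*.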